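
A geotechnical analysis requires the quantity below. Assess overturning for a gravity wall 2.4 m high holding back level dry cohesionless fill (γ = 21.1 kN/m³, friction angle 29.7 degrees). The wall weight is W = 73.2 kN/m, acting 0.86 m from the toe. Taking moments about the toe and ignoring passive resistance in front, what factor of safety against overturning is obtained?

3.84

K_a = tan²(45° − 29.7°/2) = 0.3374.
P_a = ½K_aγH² = 0.5×0.3374×21.1×2.4² = 20.50 kN/m, acting at H/3 = 0.8000 m above the base.
Overturning moment M_o = P_a × H/3 = 20.50 × 0.8000 = 16.40.
Resisting moment M_r = W × 0.86 = 73.2 × 0.86 = 62.95.
FS_overturning = M_r/M_o = 62.95/16.40 = 3.838.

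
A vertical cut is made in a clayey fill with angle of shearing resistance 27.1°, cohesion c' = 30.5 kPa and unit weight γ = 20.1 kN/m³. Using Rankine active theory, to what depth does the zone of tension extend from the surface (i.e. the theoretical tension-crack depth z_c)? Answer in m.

K_a = tan²(45° − 27.1°/2) = 0.3741; √K_a = 0.6116.
The active pressure is zero where K_a γ z = 2c√K_a, so z_c = 2c/(γ√K_a) = 2×30.5/(20.1×0.6116) = 4.962 m.

4.96 m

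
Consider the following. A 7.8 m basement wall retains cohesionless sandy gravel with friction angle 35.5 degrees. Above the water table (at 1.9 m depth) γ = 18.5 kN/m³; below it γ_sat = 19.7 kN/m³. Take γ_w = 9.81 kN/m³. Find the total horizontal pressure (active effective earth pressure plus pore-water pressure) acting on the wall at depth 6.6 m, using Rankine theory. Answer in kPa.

67.8 kPa

K_a = (1 − sin φ)/(1 + sin φ) = 0.2653.
γ' = 19.7 − 9.81 = 9.890 kN/m³.
Effective vertical stress at 6.6 m: σ'_v = 18.5×1.9 + 9.890×4.70 = 81.63 kPa.
σ'_h = K_a σ'_v = 0.2653 × 81.63 = 21.65 kPa; u = γ_w × 4.70 = 46.11 kPa.
Total σ_h = 21.65 + 46.11 = 67.76 kPa.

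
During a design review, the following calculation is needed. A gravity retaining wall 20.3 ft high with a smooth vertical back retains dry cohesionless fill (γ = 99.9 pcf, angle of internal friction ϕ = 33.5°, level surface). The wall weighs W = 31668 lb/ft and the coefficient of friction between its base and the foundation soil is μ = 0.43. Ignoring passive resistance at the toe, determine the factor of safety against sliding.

2.29

K_a = tan²(45° − 33.5°/2) = 0.2887.
P_a = ½K_aγH² = 0.5×0.2887×99.9×20.3² = 5943 lb/ft, acting at H/3 = 6.767 ft above the base.
FS_sliding = μW / P_a = 0.43×31668 / 5943 = 2.291.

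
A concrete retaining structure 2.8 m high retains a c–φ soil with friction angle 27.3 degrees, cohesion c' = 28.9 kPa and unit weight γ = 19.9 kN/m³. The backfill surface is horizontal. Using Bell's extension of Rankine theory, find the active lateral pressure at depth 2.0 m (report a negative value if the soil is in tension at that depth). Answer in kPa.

-20.4 kPa

K_a = (1 − sin φ)/(1 + sin φ) = 0.3711.
σ_a = K_a γ z − 2c√K_a = 0.3711×19.9×2.0 − 2×28.9×0.6092 = -20.44 kPa.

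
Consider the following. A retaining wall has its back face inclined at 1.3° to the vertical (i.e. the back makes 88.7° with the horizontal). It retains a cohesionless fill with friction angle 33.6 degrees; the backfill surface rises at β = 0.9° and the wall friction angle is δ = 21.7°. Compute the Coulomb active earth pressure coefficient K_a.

K_a = sin²(α+φ) / [sin²α · sin(α−δ) · (1 + √{sin(φ+δ)sin(φ−β) / (sin(α−δ)sin(α+β))})²].
With α = 88.7°, φ = 33.6°, δ = 21.7°, β = 0.9°: K_a = 0.2704.

0.270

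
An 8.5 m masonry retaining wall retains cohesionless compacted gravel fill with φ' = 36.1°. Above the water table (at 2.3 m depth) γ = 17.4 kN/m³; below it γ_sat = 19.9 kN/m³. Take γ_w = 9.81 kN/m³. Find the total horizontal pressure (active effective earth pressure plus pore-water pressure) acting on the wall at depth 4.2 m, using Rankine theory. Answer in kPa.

33.9 kPa

K_a = (1 − sin φ)/(1 + sin φ) = 0.2585.
γ' = 19.9 − 9.81 = 10.09 kN/m³.
Effective vertical stress at 4.2 m: σ'_v = 17.4×2.3 + 10.09×1.90 = 59.19 kPa.
σ'_h = K_a σ'_v = 0.2585 × 59.19 = 15.30 kPa; u = γ_w × 1.90 = 18.64 kPa.
Total σ_h = 15.30 + 18.64 = 33.94 kPa.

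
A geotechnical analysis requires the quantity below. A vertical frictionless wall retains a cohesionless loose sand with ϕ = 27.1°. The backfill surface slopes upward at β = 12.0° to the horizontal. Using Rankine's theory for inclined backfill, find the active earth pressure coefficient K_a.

0.405

K_a = cos β · (cos β − √(cos²β − cos²φ)) / (cos β + √(cos²β − cos²φ)).
cos β = 0.9781, cos φ = 0.8902, √(cos²β − cos²φ) = 0.4053.
K_a = 0.9781 × (0.9781 − 0.4053)/(0.9781 + 0.4053) = 0.4050.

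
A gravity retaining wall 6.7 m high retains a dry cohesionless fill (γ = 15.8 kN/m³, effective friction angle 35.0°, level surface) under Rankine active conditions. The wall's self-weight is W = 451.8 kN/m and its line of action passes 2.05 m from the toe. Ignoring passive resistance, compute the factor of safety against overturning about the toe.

K_a = tan²(45° − 35.0°/2) = 0.2710.
P_a = ½K_aγH² = 0.5×0.2710×15.8×6.7² = 96.10 kN/m, acting at H/3 = 2.233 m above the base.
Overturning moment M_o = P_a × H/3 = 96.10 × 2.233 = 214.6.
Resisting moment M_r = W × 2.05 = 451.8 × 2.05 = 926.2.
FS_overturning = M_r/M_o = 926.2/214.6 = 4.315.

4.32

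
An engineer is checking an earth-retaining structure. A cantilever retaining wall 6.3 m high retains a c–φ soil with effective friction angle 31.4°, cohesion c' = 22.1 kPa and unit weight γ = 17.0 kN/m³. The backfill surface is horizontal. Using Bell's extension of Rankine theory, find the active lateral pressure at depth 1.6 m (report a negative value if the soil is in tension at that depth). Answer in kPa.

-16.2 kPa

K_a = (1 − sin φ)/(1 + sin φ) = 0.3149.
σ_a = K_a γ z − 2c√K_a = 0.3149×17.0×1.6 − 2×22.1×0.5612 = -16.24 kPa.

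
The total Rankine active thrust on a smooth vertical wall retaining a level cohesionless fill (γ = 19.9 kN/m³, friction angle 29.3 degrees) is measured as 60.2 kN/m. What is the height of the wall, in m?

K_a = 0.3428. P_a = ½ K_a γ H² ⇒ H = √(2P_a/(K_a γ)).
H = √(2×60.2/(0.3428×19.9)) = 4.201 m.

4.20 m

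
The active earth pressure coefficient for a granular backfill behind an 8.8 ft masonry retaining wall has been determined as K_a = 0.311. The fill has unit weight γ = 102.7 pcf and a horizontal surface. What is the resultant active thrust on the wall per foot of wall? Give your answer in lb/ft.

P = ½ K_a γ H² = 0.5 × 0.311 × 102.7 × 8.8² = 1237 lb/ft.

1240 lb/ft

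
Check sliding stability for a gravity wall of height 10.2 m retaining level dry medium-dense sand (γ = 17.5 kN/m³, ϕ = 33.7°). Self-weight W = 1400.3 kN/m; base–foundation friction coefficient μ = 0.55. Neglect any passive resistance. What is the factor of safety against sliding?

K_a = tan²(45° − 33.7°/2) = 0.2863.
P_a = ½K_aγH² = 0.5×0.2863×17.5×10.2² = 260.6 kN/m, acting at H/3 = 3.400 m above the base.
FS_sliding = μW / P_a = 0.55×1400.3 / 260.6 = 2.955.

2.95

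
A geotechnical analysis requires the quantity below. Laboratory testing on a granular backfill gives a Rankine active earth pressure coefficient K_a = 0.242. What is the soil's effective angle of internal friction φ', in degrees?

37.6°

K_a = tan²(45° − φ/2) ⇒ 45° − φ/2 = arctan(√0.242) = 26.19°.
φ = 2(45° − 26.19°) = 37.61°.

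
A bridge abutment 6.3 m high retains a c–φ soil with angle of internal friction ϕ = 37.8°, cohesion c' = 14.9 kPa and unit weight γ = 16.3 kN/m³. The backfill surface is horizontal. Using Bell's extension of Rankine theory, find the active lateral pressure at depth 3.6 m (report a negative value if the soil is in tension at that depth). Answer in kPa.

-0.516 kPa

K_a = (1 − sin φ)/(1 + sin φ) = 0.2400.
σ_a = K_a γ z − 2c√K_a = 0.2400×16.3×3.6 − 2×14.9×0.4899 = -0.5158 kPa.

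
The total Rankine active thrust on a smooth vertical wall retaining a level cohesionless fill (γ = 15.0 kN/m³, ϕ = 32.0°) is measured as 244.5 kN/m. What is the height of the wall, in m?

10.3 m

K_a = 0.3073. P_a = ½ K_a γ H² ⇒ H = √(2P_a/(K_a γ)).
H = √(2×244.5/(0.3073×15.0)) = 10.30 m.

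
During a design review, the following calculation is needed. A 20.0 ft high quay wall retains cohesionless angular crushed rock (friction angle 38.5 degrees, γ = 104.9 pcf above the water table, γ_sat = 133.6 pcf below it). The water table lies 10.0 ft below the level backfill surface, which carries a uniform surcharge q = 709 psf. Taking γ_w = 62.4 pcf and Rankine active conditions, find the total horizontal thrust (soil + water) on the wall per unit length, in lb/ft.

10900 lb/ft

K_a = tan²(45° − φ/2) = 0.2327.
γ' = 133.6 − 62.4 = 71.20 pcf. h₂ = H − d_w = 10.0 ft.
σ'_h: at surface K_a·q = 165.0; at WT K_a(q+γd_w) = 409.0; at base K_a(q+γd_w+γ'h₂) = 574.7 psf.
P₁ = ½(165.0+409.0)×10.0 = 2870; P₂ = ½(409.0+574.7)×10.0 = 4918; P_w = ½γ_w h₂² = 3120.
Total = 2870+4918+3120 = 10910 lb/ft.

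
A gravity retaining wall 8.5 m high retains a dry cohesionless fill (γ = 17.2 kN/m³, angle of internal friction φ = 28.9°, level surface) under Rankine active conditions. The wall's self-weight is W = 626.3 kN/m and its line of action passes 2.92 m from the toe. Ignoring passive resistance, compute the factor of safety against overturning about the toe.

K_a = tan²(45° − 28.9°/2) = 0.3484.
P_a = ½K_aγH² = 0.5×0.3484×17.2×8.5² = 216.5 kN/m, acting at H/3 = 2.833 m above the base.
Overturning moment M_o = P_a × H/3 = 216.5 × 2.833 = 613.3.
Resisting moment M_r = W × 2.92 = 626.3 × 2.92 = 1829.
FS_overturning = M_r/M_o = 1829/613.3 = 2.982.

2.98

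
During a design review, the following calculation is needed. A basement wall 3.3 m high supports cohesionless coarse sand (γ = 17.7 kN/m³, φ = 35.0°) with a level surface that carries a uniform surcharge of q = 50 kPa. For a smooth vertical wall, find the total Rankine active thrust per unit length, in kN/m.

70.8 kN/m

K_a = tan²(45° − φ/2) = 0.2710.
Soil triangle: ½ K_a γ H² = 0.5×0.2710×17.7×3.3² = 26.12 kN/m.
Surcharge rectangle: K_a q H = 0.2710×50×3.3 = 44.71 kN/m.
Total = 26.12 + 44.71 = 70.83 kN/m.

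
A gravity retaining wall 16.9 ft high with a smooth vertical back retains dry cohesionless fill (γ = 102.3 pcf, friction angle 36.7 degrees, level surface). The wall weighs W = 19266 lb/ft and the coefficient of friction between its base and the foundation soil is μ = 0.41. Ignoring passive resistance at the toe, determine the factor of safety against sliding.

2.15

K_a = tan²(45° − 36.7°/2) = 0.2519.
P_a = ½K_aγH² = 0.5×0.2519×102.3×16.9² = 3679 lb/ft, acting at H/3 = 5.633 ft above the base.
FS_sliding = μW / P_a = 0.41×19266 / 3679 = 2.147.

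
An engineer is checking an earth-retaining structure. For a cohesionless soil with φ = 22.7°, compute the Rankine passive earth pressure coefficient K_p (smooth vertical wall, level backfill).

2.26

K_p = (1 + sin φ)/(1 − sin φ) = tan²(45° + 22.7°/2) = 2.257.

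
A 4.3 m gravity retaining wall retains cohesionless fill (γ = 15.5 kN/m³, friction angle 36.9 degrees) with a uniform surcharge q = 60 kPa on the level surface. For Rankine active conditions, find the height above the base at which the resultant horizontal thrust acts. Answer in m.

K_a = 0.2497.
Triangular part P₁ = ½K_aγH² = 35.78 at H/3 = 1.433 m; rectangular part P₂ = K_a q H = 64.42 at H/2 = 2.150 m.
ȳ = (P₁·1.433 + P₂·2.150)/(P₁+P₂) = 1.894 m.

1.89 m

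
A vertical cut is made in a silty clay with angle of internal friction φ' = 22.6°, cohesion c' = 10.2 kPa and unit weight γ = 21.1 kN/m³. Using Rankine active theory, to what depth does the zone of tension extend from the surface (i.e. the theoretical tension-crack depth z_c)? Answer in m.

K_a = tan²(45° − 22.6°/2) = 0.4448; √K_a = 0.6669.
The active pressure is zero where K_a γ z = 2c√K_a, so z_c = 2c/(γ√K_a) = 2×10.2/(21.1×0.6669) = 1.450 m.

1.45 m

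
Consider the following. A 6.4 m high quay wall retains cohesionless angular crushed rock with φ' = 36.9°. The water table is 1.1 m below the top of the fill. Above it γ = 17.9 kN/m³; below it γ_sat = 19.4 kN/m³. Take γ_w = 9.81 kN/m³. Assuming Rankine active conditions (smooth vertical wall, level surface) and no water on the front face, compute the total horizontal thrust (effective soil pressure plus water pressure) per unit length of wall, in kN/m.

K_a = tan²(45° − φ/2) = 0.2497.
γ' = 19.4 − 9.81 = 9.590 kN/m³. Depth below WT = 5.3 m.
σ'_h at WT = K_a γ d_w = 4.916 kPa; at base = 4.916 + K_a γ' × 5.3 = 17.61 kPa.
P₁ (0–1.1 m) = ½×4.916×1.1 = 2.704. P₂ (1.1–6.4 m) = ½(4.916+17.61)×5.3 = 59.68.
P_w = ½ γ_w h₂² = 0.5×9.81×5.3² = 137.8. Total = 2.704+59.68+137.8 = 200.2 kN/m.

200 kN/m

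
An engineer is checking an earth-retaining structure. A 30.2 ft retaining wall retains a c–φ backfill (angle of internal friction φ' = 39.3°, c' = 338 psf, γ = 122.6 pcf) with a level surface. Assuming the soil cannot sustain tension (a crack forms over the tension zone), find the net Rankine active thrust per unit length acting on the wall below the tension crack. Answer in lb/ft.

4740 lb/ft

K_a = 0.2245; √K_a = 0.4738.
Tension-crack depth z_c = 2c/(γ√K_a) = 2×338/(122.6×0.4738) = 11.64 ft.
σ_a at base = K_a γ H − 2c√K_a = 0.2245×122.6×30.2 − 2×338×0.4738 = 510.8 psf.
P_a = ½ × 510.8 × (H − z_c) = 0.5×510.8×18.56 = 4740 lb/ft.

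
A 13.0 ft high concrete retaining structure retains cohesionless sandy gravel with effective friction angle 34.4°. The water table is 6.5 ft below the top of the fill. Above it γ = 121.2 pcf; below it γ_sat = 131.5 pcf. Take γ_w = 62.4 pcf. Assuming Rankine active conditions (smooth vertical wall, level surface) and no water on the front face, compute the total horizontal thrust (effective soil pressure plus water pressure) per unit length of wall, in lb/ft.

3860 lb/ft

K_a = tan²(45° − φ/2) = 0.2780.
γ' = 131.5 − 62.4 = 69.10 pcf. Depth below WT = 6.5 ft.
σ'_h at WT = K_a γ d_w = 219.0 psf; at base = 219.0 + K_a γ' × 6.5 = 343.9 psf.
P₁ (0–6.5 ft) = ½×219.0×6.5 = 711.7. P₂ (6.5–13.0 ft) = ½(219.0+343.9)×6.5 = 1829.
P_w = ½ γ_w h₂² = 0.5×62.4×6.5² = 1318. Total = 711.7+1829+1318 = 3859 lb/ft.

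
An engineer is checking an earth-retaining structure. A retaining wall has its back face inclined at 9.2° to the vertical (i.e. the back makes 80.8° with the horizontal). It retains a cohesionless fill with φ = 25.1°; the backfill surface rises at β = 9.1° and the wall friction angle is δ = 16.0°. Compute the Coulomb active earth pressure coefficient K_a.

K_a = sin²(α+φ) / [sin²α · sin(α−δ) · (1 + √{sin(φ+δ)sin(φ−β) / (sin(α−δ)sin(α+β))})²].
With α = 80.8°, φ = 25.1°, δ = 16.0°, β = 9.1°: K_a = 0.5007.

0.501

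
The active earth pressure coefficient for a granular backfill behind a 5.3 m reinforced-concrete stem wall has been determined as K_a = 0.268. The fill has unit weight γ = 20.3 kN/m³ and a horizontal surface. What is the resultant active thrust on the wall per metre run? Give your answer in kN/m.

76.4 kN/m

P = ½ K_a γ H² = 0.5 × 0.268 × 20.3 × 5.3² = 76.41 kN/m.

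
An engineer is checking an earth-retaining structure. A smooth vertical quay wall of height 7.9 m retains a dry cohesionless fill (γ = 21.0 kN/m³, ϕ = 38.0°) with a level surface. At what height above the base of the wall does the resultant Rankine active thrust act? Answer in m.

2.63 m

K_a = 0.2379.
The pressure distribution is triangular, so the resultant acts at H/3 above the base = 7.9/3 = 2.633 m.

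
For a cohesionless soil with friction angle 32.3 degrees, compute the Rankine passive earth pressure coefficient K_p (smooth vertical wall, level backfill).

3.30

K_p = (1 + sin φ)/(1 − sin φ) = tan²(45° + 32.3°/2) = 3.295.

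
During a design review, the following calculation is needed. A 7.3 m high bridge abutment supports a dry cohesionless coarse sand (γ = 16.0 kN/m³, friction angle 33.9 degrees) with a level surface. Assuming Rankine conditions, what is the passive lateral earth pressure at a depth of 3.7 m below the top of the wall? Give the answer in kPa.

209 kPa

K_p = (1 + sin φ)/(1 − sin φ) = 3.522.
σ_h = K_p γ z = 3.522 × 16.0 × 3.7 = 208.5 kPa.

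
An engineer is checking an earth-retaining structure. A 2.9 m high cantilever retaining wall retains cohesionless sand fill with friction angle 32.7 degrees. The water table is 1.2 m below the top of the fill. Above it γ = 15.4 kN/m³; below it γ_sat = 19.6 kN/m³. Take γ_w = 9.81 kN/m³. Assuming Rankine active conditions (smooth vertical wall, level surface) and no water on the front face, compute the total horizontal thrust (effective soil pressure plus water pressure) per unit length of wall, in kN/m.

K_a = tan²(45° − φ/2) = 0.2985.
γ' = 19.6 − 9.81 = 9.790 kN/m³. Depth below WT = 1.7 m.
σ'_h at WT = K_a γ d_w = 5.516 kPa; at base = 5.516 + K_a γ' × 1.7 = 10.48 kPa.
P₁ (0–1.2 m) = ½×5.516×1.2 = 3.310. P₂ (1.2–2.9 m) = ½(5.516+10.48)×1.7 = 13.60.
P_w = ½ γ_w h₂² = 0.5×9.81×1.7² = 14.18. Total = 3.310+13.60+14.18 = 31.09 kN/m.

31.1 kN/m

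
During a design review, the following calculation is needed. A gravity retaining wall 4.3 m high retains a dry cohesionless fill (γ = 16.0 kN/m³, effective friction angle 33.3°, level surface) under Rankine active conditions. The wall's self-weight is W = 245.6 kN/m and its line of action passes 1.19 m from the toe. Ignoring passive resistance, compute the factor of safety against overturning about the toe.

K_a = tan²(45° − 33.3°/2) = 0.2911.
P_a = ½K_aγH² = 0.5×0.2911×16.0×4.3² = 43.06 kN/m, acting at H/3 = 1.433 m above the base.
Overturning moment M_o = P_a × H/3 = 43.06 × 1.433 = 61.73.
Resisting moment M_r = W × 1.19 = 245.6 × 1.19 = 292.3.
FS_overturning = M_r/M_o = 292.3/61.73 = 4.735.

4.73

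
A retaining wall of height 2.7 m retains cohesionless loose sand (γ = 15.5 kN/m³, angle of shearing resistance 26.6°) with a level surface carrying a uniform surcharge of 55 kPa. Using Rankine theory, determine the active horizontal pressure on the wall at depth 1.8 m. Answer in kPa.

K_a = (1 − sin φ)/(1 + sin φ) = 0.3814.
σ_v = γz + q = 15.5 × 1.8 + 55 = 82.90 kPa.
σ_h = K_a σ_v = 0.3814 × 82.90 = 31.62 kPa.

31.6 kPa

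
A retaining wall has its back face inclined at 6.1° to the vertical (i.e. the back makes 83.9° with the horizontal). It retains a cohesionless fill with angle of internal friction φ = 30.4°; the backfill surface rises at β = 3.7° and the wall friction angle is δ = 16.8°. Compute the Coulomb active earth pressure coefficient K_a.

K_a = sin²(α+φ) / [sin²α · sin(α−δ) · (1 + √{sin(φ+δ)sin(φ−β) / (sin(α−δ)sin(α+β))})²].
With α = 83.9°, φ = 30.4°, δ = 16.8°, β = 3.7°: K_a = 0.3569.

0.357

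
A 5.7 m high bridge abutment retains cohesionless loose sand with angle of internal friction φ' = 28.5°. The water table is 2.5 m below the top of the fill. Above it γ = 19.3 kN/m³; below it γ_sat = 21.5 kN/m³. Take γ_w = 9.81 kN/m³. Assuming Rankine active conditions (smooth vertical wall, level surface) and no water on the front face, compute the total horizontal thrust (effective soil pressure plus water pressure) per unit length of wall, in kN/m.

K_a = tan²(45° − φ/2) = 0.3540.
γ' = 21.5 − 9.81 = 11.69 kN/m³. Depth below WT = 3.2 m.
σ'_h at WT = K_a γ d_w = 17.08 kPa; at base = 17.08 + K_a γ' × 3.2 = 30.32 kPa.
P₁ (0–2.5 m) = ½×17.08×2.5 = 21.35. P₂ (2.5–5.7 m) = ½(17.08+30.32)×3.2 = 75.83.
P_w = ½ γ_w h₂² = 0.5×9.81×3.2² = 50.23. Total = 21.35+75.83+50.23 = 147.4 kN/m.

147 kN/m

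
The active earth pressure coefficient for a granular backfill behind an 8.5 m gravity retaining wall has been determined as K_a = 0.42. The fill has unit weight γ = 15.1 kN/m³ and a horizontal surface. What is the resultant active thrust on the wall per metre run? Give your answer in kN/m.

229 kN/m

P = ½ K_a γ H² = 0.5 × 0.42 × 15.1 × 8.5² = 229.1 kN/m.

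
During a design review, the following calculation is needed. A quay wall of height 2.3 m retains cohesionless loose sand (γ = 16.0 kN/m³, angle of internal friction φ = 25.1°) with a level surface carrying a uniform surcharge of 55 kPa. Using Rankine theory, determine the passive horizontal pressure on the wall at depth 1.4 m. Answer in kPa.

K_p = (1 + sin φ)/(1 − sin φ) = 2.473.
σ_v = γz + q = 16.0 × 1.4 + 55 = 77.40 kPa.
σ_h = K_p σ_v = 2.473 × 77.40 = 191.4 kPa.

191 kPa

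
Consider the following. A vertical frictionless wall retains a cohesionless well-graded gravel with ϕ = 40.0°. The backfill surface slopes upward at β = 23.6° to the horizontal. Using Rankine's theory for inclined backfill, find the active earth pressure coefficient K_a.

K_a = cos β · (cos β − √(cos²β − cos²φ)) / (cos β + √(cos²β − cos²φ)).
cos β = 0.9164, cos φ = 0.7660, √(cos²β − cos²φ) = 0.5029.
K_a = 0.9164 × (0.9164 − 0.5029)/(0.9164 + 0.5029) = 0.2670.

0.267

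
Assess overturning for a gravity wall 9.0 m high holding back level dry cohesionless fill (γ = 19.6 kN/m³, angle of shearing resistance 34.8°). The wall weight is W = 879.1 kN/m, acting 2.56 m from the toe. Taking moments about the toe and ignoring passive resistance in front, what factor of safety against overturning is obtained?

3.46

K_a = tan²(45° − 34.8°/2) = 0.2733.
P_a = ½K_aγH² = 0.5×0.2733×19.6×9.0² = 217.0 kN/m, acting at H/3 = 3.000 m above the base.
Overturning moment M_o = P_a × H/3 = 217.0 × 3.000 = 650.9.
Resisting moment M_r = W × 2.56 = 879.1 × 2.56 = 2250.
FS_overturning = M_r/M_o = 2250/650.9 = 3.458.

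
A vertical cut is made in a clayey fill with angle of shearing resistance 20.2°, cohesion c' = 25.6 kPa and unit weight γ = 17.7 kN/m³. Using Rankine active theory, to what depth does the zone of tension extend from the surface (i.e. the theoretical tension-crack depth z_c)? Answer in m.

4.15 m

K_a = tan²(45° − 20.2°/2) = 0.4867; √K_a = 0.6976.
The active pressure is zero where K_a γ z = 2c√K_a, so z_c = 2c/(γ√K_a) = 2×25.6/(17.7×0.6976) = 4.147 m.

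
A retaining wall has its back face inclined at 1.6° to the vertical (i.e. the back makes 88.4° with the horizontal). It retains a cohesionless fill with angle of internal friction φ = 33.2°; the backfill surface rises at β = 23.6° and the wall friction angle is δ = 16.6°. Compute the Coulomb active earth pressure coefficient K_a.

0.401

K_a = sin²(α+φ) / [sin²α · sin(α−δ) · (1 + √{sin(φ+δ)sin(φ−β) / (sin(α−δ)sin(α+β))})²].
With α = 88.4°, φ = 33.2°, δ = 16.6°, β = 23.6°: K_a = 0.4011.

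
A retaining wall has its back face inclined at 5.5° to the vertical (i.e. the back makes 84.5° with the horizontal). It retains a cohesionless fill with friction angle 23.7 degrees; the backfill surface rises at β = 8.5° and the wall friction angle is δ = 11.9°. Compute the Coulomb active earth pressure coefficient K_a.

0.487

K_a = sin²(α+φ) / [sin²α · sin(α−δ) · (1 + √{sin(φ+δ)sin(φ−β) / (sin(α−δ)sin(α+β))})²].
With α = 84.5°, φ = 23.7°, δ = 11.9°, β = 8.5°: K_a = 0.4868.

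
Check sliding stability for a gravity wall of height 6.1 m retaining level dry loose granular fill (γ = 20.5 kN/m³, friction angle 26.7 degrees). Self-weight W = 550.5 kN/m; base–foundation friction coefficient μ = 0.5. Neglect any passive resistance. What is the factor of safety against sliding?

1.90

K_a = tan²(45° − 26.7°/2) = 0.3800.
P_a = ½K_aγH² = 0.5×0.3800×20.5×6.1² = 144.9 kN/m, acting at H/3 = 2.033 m above the base.
FS_sliding = μW / P_a = 0.5×550.5 / 144.9 = 1.899.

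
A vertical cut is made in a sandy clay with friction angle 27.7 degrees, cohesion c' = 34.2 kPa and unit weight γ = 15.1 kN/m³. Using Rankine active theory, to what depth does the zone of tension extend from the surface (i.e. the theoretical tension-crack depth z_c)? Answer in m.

7.49 m

K_a = tan²(45° − 27.7°/2) = 0.3653; √K_a = 0.6044.
The active pressure is zero where K_a γ z = 2c√K_a, so z_c = 2c/(γ√K_a) = 2×34.2/(15.1×0.6044) = 7.494 m.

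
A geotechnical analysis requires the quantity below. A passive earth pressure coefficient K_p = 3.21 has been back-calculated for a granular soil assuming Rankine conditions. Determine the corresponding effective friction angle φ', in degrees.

K_p = (1+sin φ)/(1−sin φ) ⇒ sin φ = (K_p − 1)/(K_p + 1) = 0.5249.
φ = arcsin(0.5249) = 31.66°.

31.7°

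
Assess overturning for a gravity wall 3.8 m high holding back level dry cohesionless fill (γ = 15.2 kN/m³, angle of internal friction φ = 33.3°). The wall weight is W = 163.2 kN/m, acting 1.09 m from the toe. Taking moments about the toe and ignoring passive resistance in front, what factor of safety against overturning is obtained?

K_a = tan²(45° − 33.3°/2) = 0.2911.
P_a = ½K_aγH² = 0.5×0.2911×15.2×3.8² = 31.95 kN/m, acting at H/3 = 1.267 m above the base.
Overturning moment M_o = P_a × H/3 = 31.95 × 1.267 = 40.47.
Resisting moment M_r = W × 1.09 = 163.2 × 1.09 = 177.9.
FS_overturning = M_r/M_o = 177.9/40.47 = 4.395.

4.40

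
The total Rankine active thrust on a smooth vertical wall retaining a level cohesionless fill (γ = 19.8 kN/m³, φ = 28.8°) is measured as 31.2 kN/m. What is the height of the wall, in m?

K_a = 0.3498. P_a = ½ K_a γ H² ⇒ H = √(2P_a/(K_a γ)).
H = √(2×31.2/(0.3498×19.8)) = 3.002 m.

3.00 m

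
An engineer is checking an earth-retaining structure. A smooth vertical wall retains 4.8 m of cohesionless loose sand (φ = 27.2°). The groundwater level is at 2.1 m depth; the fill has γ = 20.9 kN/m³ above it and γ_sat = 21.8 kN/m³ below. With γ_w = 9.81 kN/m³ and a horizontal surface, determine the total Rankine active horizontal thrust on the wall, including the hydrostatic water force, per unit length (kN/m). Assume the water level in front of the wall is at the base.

K_a = tan²(45° − φ/2) = 0.3726.
γ' = 21.8 − 9.81 = 11.99 kN/m³. Depth below WT = 2.7 m.
σ'_h at WT = K_a γ d_w = 16.35 kPa; at base = 16.35 + K_a γ' × 2.7 = 28.41 kPa.
P₁ (0–2.1 m) = ½×16.35×2.1 = 17.17. P₂ (2.1–4.8 m) = ½(16.35+28.41)×2.7 = 60.44.
P_w = ½ γ_w h₂² = 0.5×9.81×2.7² = 35.76. Total = 17.17+60.44+35.76 = 113.4 kN/m.

113 kN/m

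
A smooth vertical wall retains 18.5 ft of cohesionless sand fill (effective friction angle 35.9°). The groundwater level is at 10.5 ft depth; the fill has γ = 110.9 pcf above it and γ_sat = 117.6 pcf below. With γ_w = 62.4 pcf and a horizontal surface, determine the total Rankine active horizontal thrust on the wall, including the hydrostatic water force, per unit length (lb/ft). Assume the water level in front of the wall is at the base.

K_a = tan²(45° − φ/2) = 0.2607.
γ' = 117.6 − 62.4 = 55.20 pcf. Depth below WT = 8.0 ft.
σ'_h at WT = K_a γ d_w = 303.6 psf; at base = 303.6 + K_a γ' × 8.0 = 418.8 psf.
P₁ (0–10.5 ft) = ½×303.6×10.5 = 1594. P₂ (10.5–18.5 ft) = ½(303.6+418.8)×8.0 = 2889.
P_w = ½ γ_w h₂² = 0.5×62.4×8.0² = 1997. Total = 1594+2889+1997 = 6480 lb/ft.

6480 lb/ft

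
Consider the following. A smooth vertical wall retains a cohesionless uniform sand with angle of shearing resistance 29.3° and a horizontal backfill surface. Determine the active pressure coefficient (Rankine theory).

0.343

K_a = tan²(45° − φ/2) = tan²(30.35°) = 0.3428.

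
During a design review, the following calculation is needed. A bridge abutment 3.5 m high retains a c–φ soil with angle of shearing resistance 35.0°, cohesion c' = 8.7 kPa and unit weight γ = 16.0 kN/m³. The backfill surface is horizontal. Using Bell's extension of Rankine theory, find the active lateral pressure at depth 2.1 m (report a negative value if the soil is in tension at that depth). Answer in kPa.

0.0474 kPa

K_a = (1 − sin φ)/(1 + sin φ) = 0.2710.
σ_a = K_a γ z − 2c√K_a = 0.2710×16.0×2.1 − 2×8.7×0.5206 = 0.04740 kPa.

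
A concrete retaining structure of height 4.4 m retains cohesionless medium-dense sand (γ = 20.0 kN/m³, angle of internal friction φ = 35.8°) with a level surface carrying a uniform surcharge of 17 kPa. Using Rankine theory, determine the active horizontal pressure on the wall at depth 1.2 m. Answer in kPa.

K_a = (1 − sin φ)/(1 + sin φ) = 0.2619.
σ_v = γz + q = 20.0 × 1.2 + 17 = 41.00 kPa.
σ_h = K_a σ_v = 0.2619 × 41.00 = 10.74 kPa.

10.7 kPa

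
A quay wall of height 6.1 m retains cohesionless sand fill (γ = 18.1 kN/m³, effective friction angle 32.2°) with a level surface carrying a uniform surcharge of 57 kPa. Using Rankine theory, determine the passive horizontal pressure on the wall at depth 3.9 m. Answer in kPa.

419 kPa

K_p = (1 + sin φ)/(1 − sin φ) = 3.282.
σ_v = γz + q = 18.1 × 3.9 + 57 = 127.6 kPa.
σ_h = K_p σ_v = 3.282 × 127.6 = 418.7 kPa.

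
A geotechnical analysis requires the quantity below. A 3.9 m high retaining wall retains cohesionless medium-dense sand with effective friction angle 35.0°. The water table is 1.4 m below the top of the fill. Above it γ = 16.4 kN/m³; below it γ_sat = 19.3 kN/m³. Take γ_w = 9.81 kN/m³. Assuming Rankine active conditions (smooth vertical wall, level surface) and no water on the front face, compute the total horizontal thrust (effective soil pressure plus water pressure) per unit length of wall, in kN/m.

58.6 kN/m

K_a = tan²(45° − φ/2) = 0.2710.
γ' = 19.3 − 9.81 = 9.490 kN/m³. Depth below WT = 2.5 m.
σ'_h at WT = K_a γ d_w = 6.222 kPa; at base = 6.222 + K_a γ' × 2.5 = 12.65 kPa.
P₁ (0–1.4 m) = ½×6.222×1.4 = 4.355. P₂ (1.4–3.9 m) = ½(6.222+12.65)×2.5 = 23.59.
P_w = ½ γ_w h₂² = 0.5×9.81×2.5² = 30.66. Total = 4.355+23.59+30.66 = 58.60 kN/m.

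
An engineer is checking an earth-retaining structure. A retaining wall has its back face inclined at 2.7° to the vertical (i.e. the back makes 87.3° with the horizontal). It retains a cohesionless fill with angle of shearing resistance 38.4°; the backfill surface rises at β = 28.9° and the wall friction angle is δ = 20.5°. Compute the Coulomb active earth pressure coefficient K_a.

0.360

K_a = sin²(α+φ) / [sin²α · sin(α−δ) · (1 + √{sin(φ+δ)sin(φ−β) / (sin(α−δ)sin(α+β))})²].
With α = 87.3°, φ = 38.4°, δ = 20.5°, β = 28.9°: K_a = 0.3597.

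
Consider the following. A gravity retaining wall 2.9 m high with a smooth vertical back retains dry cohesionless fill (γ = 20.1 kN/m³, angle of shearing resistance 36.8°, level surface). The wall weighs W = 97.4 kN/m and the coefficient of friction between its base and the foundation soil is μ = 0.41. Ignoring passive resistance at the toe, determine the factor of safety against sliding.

1.88

K_a = tan²(45° − 36.8°/2) = 0.2508.
P_a = ½K_aγH² = 0.5×0.2508×20.1×2.9² = 21.19 kN/m, acting at H/3 = 0.9667 m above the base.
FS_sliding = μW / P_a = 0.41×97.4 / 21.19 = 1.884.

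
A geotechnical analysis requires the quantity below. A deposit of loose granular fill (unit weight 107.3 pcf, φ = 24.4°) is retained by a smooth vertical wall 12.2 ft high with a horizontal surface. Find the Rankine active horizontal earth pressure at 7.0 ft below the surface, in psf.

312 psf

K_a = (1 − sin φ)/(1 + sin φ) = 0.4153.
σ_h = K_a γ z = 0.4153 × 107.3 × 7.0 = 311.9 psf.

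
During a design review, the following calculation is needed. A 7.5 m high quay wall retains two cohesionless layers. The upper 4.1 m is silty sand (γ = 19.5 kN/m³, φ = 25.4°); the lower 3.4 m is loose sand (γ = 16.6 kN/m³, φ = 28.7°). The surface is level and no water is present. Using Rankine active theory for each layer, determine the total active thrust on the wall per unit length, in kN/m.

K_a1 = tan²(45°−25.4°/2) = 0.3996; K_a2 = tan²(45°−28.7°/2) = 0.3511.
Layer 1: σ at base = K_a1 γ₁ h₁ = 31.95 kPa; P₁ = ½×31.95×4.1 = 65.50.
Layer 2: σ_v at top = γ₁h₁ = 79.95; σ_h top = K_a2×79.95 = 28.07; σ_h base = K_a2×(79.95+16.6×3.4) = 47.89.
P₂ = ½(28.07+47.89)×3.4 = 129.1. Total P_a = 65.50+129.1 = 194.6 kN/m.

195 kN/m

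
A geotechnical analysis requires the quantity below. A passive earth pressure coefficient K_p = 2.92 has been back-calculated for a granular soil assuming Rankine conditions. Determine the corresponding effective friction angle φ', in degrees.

29.3°

K_p = (1+sin φ)/(1−sin φ) ⇒ sin φ = (K_p − 1)/(K_p + 1) = 0.4898.
φ = arcsin(0.4898) = 29.33°.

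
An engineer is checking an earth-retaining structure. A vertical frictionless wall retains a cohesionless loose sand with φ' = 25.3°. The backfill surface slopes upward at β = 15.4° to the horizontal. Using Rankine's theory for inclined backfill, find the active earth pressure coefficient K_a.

0.467

K_a = cos β · (cos β − √(cos²β − cos²φ)) / (cos β + √(cos²β − cos²φ)).
cos β = 0.9641, cos φ = 0.9041, √(cos²β − cos²φ) = 0.3348.
K_a = 0.9641 × (0.9641 − 0.3348)/(0.9641 + 0.3348) = 0.4671.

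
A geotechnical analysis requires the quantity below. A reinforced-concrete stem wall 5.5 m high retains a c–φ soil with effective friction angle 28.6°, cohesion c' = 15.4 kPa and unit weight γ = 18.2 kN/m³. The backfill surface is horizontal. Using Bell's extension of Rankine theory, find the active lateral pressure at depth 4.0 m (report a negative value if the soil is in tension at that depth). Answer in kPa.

K_a = (1 − sin φ)/(1 + sin φ) = 0.3525.
σ_a = K_a γ z − 2c√K_a = 0.3525×18.2×4.0 − 2×15.4×0.5938 = 7.378 kPa.

7.38 kPa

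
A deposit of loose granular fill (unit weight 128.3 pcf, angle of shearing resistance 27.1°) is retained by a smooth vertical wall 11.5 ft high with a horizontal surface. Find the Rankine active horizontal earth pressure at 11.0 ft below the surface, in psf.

528 psf

K_a = (1 − sin φ)/(1 + sin φ) = 0.3741.
σ_h = K_a γ z = 0.3741 × 128.3 × 11.0 = 527.9 psf.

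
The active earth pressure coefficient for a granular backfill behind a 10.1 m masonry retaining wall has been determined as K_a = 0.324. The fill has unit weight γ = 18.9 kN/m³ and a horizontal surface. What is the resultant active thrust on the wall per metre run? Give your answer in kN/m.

312 kN/m

P = ½ K_a γ H² = 0.5 × 0.324 × 18.9 × 10.1² = 312.3 kN/m.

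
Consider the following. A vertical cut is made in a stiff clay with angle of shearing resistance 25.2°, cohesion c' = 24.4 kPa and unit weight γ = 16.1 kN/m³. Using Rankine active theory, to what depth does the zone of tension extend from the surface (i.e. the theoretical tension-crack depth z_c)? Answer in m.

4.78 m

K_a = tan²(45° − 25.2°/2) = 0.4027; √K_a = 0.6346.
The active pressure is zero where K_a γ z = 2c√K_a, so z_c = 2c/(γ√K_a) = 2×24.4/(16.1×0.6346) = 4.776 m.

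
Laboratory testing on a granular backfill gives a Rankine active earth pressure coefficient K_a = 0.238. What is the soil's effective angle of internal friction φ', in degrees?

K_a = tan²(45° − φ/2) ⇒ 45° − φ/2 = arctan(√0.238) = 26.01°.
φ = 2(45° − 26.01°) = 37.99°.

38.0°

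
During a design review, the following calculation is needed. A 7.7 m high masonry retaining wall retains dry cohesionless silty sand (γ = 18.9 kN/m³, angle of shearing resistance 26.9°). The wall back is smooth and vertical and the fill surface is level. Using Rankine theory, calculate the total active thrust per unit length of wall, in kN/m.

K_a = tan²(45° − φ/2) = 0.3770.
P_a = ½ K_a γ H² = 0.5 × 0.3770 × 18.9 × 7.7² = 211.2 kN/m.

211 kN/m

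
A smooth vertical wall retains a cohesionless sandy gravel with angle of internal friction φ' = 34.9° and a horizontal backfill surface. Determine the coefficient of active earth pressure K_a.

0.272

K_a = (1 − sin φ)/(1 + sin φ) = (1 − sin 34.9°)/(1 + sin 34.9°) = 0.2721.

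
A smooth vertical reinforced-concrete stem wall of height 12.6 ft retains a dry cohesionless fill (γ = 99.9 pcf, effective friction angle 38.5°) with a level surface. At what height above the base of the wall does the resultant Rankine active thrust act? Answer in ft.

4.20 ft

K_a = 0.2327.
The pressure distribution is triangular, so the resultant acts at H/3 above the base = 12.6/3 = 4.200 ft.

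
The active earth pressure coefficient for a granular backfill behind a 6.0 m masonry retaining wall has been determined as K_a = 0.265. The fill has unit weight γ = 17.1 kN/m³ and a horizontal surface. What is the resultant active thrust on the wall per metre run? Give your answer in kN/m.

81.6 kN/m

P = ½ K_a γ H² = 0.5 × 0.265 × 17.1 × 6.0² = 81.57 kN/m.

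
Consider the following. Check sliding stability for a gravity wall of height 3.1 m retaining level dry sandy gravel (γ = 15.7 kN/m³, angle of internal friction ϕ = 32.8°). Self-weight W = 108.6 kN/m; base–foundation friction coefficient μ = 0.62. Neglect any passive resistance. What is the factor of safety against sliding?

K_a = tan²(45° − 32.8°/2) = 0.2973.
P_a = ½K_aγH² = 0.5×0.2973×15.7×3.1² = 22.43 kN/m, acting at H/3 = 1.033 m above the base.
FS_sliding = μW / P_a = 0.62×108.6 / 22.43 = 3.003.

3.00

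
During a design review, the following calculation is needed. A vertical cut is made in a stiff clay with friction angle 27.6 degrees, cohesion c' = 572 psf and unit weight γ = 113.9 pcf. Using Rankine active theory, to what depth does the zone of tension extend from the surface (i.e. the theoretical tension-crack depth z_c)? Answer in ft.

16.6 ft

K_a = tan²(45° − 27.6°/2) = 0.3668; √K_a = 0.6056.
The active pressure is zero where K_a γ z = 2c√K_a, so z_c = 2c/(γ√K_a) = 2×572/(113.9×0.6056) = 16.58 ft.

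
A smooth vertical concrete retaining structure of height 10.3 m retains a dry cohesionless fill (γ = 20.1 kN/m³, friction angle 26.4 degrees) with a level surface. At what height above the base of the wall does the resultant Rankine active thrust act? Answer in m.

3.43 m

K_a = 0.3844.
The pressure distribution is triangular, so the resultant acts at H/3 above the base = 10.3/3 = 3.433 m.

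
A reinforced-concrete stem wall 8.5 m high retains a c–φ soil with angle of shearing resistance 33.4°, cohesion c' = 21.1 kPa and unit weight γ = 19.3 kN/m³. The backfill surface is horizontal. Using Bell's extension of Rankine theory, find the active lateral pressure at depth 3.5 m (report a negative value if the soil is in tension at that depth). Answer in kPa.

K_a = (1 − sin φ)/(1 + sin φ) = 0.2899.
σ_a = K_a γ z − 2c√K_a = 0.2899×19.3×3.5 − 2×21.1×0.5384 = -3.138 kPa.

-3.14 kPa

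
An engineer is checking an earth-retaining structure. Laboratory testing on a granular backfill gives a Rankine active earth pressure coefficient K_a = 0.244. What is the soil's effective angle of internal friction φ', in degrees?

K_a = tan²(45° − φ/2) ⇒ 45° − φ/2 = arctan(√0.244) = 26.29°.
φ = 2(45° − 26.29°) = 37.42°.

37.4°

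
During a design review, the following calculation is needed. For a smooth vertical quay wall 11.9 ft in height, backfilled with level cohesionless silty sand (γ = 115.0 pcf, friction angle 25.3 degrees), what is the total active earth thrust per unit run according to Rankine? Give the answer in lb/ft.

3270 lb/ft

K_a = tan²(45° − φ/2) = 0.4012.
P_a = ½ K_a γ H² = 0.5 × 0.4012 × 115.0 × 11.9² = 3267 lb/ft.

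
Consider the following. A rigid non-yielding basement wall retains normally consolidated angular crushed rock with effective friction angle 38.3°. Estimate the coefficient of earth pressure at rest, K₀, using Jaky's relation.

0.380

K₀ = 1 − sin φ' = 1 − sin 38.3° = 0.3802.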